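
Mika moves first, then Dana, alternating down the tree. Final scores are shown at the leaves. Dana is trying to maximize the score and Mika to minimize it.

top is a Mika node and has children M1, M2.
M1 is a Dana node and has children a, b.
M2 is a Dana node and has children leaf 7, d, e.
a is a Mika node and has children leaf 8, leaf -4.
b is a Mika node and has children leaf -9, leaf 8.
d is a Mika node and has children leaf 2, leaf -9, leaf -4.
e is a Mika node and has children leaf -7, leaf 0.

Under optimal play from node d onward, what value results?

d (Mika): min(2, -9, -4) = -9

-9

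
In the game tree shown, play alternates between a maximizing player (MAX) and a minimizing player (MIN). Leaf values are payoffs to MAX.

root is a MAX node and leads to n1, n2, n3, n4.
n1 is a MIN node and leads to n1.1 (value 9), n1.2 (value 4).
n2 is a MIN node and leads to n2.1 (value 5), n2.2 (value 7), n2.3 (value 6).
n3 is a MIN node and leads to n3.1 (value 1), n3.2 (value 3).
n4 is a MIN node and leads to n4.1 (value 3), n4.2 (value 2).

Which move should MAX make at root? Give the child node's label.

n2

n1 (MIN): min(9, 4) = 4
n2 (MIN): min(5, 7, 6) = 5
n3 (MIN): min(1, 3) = 1
n4 (MIN): min(3, 2) = 2
root (MAX): max(4, 5, 1, 2) = 5
MAX at root wants the highest of {n1=4, n2=5, n3=1, n4=2}, so chooses n2.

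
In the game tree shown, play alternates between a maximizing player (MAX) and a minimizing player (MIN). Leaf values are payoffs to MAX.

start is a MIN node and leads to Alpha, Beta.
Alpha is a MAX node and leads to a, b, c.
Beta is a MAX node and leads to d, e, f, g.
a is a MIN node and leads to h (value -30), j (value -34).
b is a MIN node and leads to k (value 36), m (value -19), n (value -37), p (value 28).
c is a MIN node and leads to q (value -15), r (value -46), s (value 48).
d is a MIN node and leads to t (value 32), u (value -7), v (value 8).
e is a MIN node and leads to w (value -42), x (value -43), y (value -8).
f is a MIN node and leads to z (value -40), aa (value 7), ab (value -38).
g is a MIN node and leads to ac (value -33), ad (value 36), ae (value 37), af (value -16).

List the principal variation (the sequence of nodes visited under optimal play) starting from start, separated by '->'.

a (MIN): min(-30, -34) = -34
b (MIN): min(36, -19, -37, 28) = -37
c (MIN): min(-15, -46, 48) = -46
Alpha (MAX): max(-34, -37, -46) = -34
d (MIN): min(32, -7, 8) = -7
e (MIN): min(-42, -43, -8) = -43
f (MIN): min(-40, 7, -38) = -40
g (MIN): min(-33, 36, 37, -16) = -33
Beta (MAX): max(-7, -43, -40, -33) = -7
start (MIN): min(-34, -7) = -34
At start, MIN picks Alpha (lowest: -34).
At Alpha, MAX picks a (highest: -34).
At a, MIN picks j (lowest: -34).
Terminal value -34.

start -> Alpha -> a -> j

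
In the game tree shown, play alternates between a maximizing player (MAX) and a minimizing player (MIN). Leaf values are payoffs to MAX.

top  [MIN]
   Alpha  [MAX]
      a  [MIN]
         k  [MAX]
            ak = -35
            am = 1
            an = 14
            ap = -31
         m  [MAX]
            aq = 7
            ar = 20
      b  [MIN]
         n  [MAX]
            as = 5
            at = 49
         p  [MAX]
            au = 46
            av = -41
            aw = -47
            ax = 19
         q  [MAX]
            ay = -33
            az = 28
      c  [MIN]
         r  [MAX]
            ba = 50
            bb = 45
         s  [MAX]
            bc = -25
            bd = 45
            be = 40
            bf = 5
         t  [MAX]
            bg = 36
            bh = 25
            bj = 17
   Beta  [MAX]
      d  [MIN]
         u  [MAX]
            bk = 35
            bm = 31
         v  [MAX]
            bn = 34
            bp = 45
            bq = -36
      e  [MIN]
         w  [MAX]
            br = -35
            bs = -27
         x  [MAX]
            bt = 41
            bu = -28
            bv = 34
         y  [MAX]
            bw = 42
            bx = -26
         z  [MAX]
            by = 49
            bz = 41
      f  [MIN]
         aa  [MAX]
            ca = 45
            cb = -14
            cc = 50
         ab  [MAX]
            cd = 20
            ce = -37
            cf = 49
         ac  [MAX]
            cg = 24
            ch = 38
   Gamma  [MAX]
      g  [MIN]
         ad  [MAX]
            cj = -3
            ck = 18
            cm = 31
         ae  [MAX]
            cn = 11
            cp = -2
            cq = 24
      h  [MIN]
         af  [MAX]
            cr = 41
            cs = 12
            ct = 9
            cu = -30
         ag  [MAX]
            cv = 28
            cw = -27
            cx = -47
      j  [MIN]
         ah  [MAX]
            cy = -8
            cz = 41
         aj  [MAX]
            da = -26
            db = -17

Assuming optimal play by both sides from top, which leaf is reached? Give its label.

cv

k (MAX): max(-35, 1, 14, -31) = 14
m (MAX): max(7, 20) = 20
a (MIN): min(14, 20) = 14
n (MAX): max(5, 49) = 49
p (MAX): max(46, -41, -47, 19) = 46
q (MAX): max(-33, 28) = 28
b (MIN): min(49, 46, 28) = 28
r (MAX): max(50, 45) = 50
s (MAX): max(-25, 45, 40, 5) = 45
t (MAX): max(36, 25, 17) = 36
c (MIN): min(50, 45, 36) = 36
Alpha (MAX): max(14, 28, 36) = 36
u (MAX): max(35, 31) = 35
v (MAX): max(34, 45, -36) = 45
d (MIN): min(35, 45) = 35
w (MAX): max(-35, -27) = -27
x (MAX): max(41, -28, 34) = 41
y (MAX): max(42, -26) = 42
z (MAX): max(49, 41) = 49
e (MIN): min(-27, 41, 42, 49) = -27
aa (MAX): max(45, -14, 50) = 50
ab (MAX): max(20, -37, 49) = 49
ac (MAX): max(24, 38) = 38
f (MIN): min(50, 49, 38) = 38
Beta (MAX): max(35, -27, 38) = 38
ad (MAX): max(-3, 18, 31) = 31
ae (MAX): max(11, -2, 24) = 24
g (MIN): min(31, 24) = 24
af (MAX): max(41, 12, 9, -30) = 41
ag (MAX): max(28, -27, -47) = 28
h (MIN): min(41, 28) = 28
ah (MAX): max(-8, 41) = 41
aj (MAX): max(-26, -17) = -17
j (MIN): min(41, -17) = -17
Gamma (MAX): max(24, 28, -17) = 28
top (MIN): min(36, 38, 28) = 28
At top, MIN picks Gamma (lowest: 28).
At Gamma, MAX picks h (highest: 28).
At h, MIN picks ag (lowest: 28).
At ag, MAX picks cv (highest: 28).
Terminal value 28.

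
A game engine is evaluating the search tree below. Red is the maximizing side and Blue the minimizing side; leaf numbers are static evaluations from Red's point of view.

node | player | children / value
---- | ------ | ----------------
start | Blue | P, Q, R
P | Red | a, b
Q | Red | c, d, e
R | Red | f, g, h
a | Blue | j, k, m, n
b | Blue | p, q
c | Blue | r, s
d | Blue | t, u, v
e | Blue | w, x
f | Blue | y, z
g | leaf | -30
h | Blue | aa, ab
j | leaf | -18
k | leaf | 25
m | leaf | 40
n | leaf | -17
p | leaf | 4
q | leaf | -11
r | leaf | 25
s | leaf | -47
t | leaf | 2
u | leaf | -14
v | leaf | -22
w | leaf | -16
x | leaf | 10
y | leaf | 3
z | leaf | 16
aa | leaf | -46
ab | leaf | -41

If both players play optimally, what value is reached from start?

-16

a (Blue): min(-18, 25, 40, -17) = -18
b (Blue): min(4, -11) = -11
P (Red): max(-18, -11) = -11
c (Blue): min(25, -47) = -47
d (Blue): min(2, -14, -22) = -22
e (Blue): min(-16, 10) = -16
Q (Red): max(-47, -22, -16) = -16
f (Blue): min(3, 16) = 3
h (Blue): min(-46, -41) = -46
R (Red): max(3, -30, -46) = 3
start (Blue): min(-11, -16, 3) = -16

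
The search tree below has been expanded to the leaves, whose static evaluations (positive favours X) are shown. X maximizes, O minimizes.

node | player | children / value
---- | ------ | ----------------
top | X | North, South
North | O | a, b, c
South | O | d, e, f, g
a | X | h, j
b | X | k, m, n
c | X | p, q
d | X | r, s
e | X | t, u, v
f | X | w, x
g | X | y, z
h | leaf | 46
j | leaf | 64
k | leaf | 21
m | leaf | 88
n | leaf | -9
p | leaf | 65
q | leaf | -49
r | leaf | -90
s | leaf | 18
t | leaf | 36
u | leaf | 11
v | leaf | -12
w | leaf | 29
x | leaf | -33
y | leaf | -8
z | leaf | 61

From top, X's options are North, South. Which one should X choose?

a (X): max(46, 64) = 64
b (X): max(21, 88, -9) = 88
c (X): max(65, -49) = 65
North (O): min(64, 88, 65) = 64
d (X): max(-90, 18) = 18
e (X): max(36, 11, -12) = 36
f (X): max(29, -33) = 29
g (X): max(-8, 61) = 61
South (O): min(18, 36, 29, 61) = 18
top (X): max(64, 18) = 64
X at top wants the highest of {North=64, South=18}, so chooses North.

North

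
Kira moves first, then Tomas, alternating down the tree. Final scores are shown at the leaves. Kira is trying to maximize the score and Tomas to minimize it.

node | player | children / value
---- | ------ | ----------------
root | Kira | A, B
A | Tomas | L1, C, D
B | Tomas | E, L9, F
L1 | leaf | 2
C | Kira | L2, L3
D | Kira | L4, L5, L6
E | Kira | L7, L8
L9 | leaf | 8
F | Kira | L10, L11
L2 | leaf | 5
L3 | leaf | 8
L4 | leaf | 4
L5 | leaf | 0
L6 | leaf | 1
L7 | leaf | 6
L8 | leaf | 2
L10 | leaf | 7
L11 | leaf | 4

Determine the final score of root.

C (Kira): max(5, 8) = 8
D (Kira): max(4, 0, 1) = 4
A (Tomas): min(2, 8, 4) = 2
E (Kira): max(6, 2) = 6
F (Kira): max(7, 4) = 7
B (Tomas): min(6, 8, 7) = 6
root (Kira): max(2, 6) = 6

6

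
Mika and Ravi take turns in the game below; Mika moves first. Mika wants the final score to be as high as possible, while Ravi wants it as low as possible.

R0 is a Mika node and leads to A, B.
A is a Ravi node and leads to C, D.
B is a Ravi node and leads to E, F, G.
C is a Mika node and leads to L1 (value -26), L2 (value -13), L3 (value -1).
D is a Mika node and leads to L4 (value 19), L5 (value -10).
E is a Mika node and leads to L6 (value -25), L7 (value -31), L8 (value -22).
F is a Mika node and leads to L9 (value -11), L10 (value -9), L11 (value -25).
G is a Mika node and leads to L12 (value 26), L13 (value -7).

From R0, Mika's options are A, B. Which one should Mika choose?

A

C (Mika): max(-26, -13, -1) = -1
D (Mika): max(19, -10) = 19
A (Ravi): min(-1, 19) = -1
E (Mika): max(-25, -31, -22) = -22
F (Mika): max(-11, -9, -25) = -9
G (Mika): max(26, -7) = 26
B (Ravi): min(-22, -9, 26) = -22
R0 (Mika): max(-1, -22) = -1
Mika at R0 wants the highest of {A=-1, B=-22}, so chooses A.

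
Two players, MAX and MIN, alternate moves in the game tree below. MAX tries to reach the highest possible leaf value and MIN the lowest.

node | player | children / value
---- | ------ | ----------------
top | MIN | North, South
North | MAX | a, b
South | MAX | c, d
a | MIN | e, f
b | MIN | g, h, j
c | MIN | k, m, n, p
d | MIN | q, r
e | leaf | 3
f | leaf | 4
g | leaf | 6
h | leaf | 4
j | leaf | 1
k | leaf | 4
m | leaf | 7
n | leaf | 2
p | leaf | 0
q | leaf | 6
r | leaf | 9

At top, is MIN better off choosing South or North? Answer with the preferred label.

c (MIN): min(4, 7, 2, 0) = 0
d (MIN): min(6, 9) = 6
South (MAX): max(0, 6) = 6
a (MIN): min(3, 4) = 3
b (MIN): min(6, 4, 1) = 1
North (MAX): max(3, 1) = 3
MIN prefers the lower value; South=6, North=3. North is better since 3 < 6.

North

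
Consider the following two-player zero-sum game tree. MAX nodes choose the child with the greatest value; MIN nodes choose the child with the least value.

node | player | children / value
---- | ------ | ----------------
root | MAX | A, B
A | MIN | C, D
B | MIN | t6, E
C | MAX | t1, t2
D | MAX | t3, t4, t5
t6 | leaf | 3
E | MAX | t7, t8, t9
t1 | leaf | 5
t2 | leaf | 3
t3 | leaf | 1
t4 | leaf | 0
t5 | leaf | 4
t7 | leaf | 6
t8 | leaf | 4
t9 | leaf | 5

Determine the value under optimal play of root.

C (MAX): max(5, 3) = 5
D (MAX): max(1, 0, 4) = 4
A (MIN): min(5, 4) = 4
E (MAX): max(6, 4, 5) = 6
B (MIN): min(3, 6) = 3
root (MAX): max(4, 3) = 4

4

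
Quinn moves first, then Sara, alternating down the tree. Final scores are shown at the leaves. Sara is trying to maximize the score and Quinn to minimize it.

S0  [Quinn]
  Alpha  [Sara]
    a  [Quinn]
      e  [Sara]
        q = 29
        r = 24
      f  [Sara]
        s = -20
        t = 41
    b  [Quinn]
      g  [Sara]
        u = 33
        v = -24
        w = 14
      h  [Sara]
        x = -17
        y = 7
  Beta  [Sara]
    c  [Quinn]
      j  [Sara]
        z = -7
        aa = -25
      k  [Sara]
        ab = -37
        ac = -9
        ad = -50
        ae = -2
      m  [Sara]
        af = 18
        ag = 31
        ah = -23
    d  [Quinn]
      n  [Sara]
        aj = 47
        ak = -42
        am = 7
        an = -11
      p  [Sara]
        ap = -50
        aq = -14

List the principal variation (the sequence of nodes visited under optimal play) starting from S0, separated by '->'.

S0 -> Beta -> c -> j -> z

e (Sara): max(29, 24) = 29
f (Sara): max(-20, 41) = 41
a (Quinn): min(29, 41) = 29
g (Sara): max(33, -24, 14) = 33
h (Sara): max(-17, 7) = 7
b (Quinn): min(33, 7) = 7
Alpha (Sara): max(29, 7) = 29
j (Sara): max(-7, -25) = -7
k (Sara): max(-37, -9, -50, -2) = -2
m (Sara): max(18, 31, -23) = 31
c (Quinn): min(-7, -2, 31) = -7
n (Sara): max(47, -42, 7, -11) = 47
p (Sara): max(-50, -14) = -14
d (Quinn): min(47, -14) = -14
Beta (Sara): max(-7, -14) = -7
S0 (Quinn): min(29, -7) = -7
At S0, Quinn picks Beta (lowest: -7).
At Beta, Sara picks c (highest: -7).
At c, Quinn picks j (lowest: -7).
At j, Sara picks z (highest: -7).
Terminal value -7.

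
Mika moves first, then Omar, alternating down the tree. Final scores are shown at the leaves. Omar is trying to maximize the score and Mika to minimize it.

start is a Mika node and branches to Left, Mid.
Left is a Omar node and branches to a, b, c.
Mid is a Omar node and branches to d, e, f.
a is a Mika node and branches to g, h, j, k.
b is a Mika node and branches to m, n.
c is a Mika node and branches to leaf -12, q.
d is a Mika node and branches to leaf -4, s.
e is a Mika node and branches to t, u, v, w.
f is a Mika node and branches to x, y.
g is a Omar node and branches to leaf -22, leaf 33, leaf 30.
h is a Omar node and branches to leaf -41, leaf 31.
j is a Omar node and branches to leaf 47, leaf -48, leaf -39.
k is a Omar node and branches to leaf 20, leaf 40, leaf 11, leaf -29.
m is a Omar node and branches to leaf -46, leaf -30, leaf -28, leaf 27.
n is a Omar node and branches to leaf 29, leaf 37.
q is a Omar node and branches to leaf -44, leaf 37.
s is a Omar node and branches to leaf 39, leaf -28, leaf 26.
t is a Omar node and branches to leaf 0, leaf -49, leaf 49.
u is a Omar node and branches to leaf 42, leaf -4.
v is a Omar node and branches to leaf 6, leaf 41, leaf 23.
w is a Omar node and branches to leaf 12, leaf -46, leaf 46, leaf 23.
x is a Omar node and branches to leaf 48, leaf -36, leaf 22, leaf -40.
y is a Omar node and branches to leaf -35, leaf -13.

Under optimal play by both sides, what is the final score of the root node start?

31

g (Omar): max(-22, 33, 30) = 33
h (Omar): max(-41, 31) = 31
j (Omar): max(47, -48, -39) = 47
k (Omar): max(20, 40, 11, -29) = 40
a (Mika): min(33, 31, 47, 40) = 31
m (Omar): max(-46, -30, -28, 27) = 27
n (Omar): max(29, 37) = 37
b (Mika): min(27, 37) = 27
q (Omar): max(-44, 37) = 37
c (Mika): min(-12, 37) = -12
Left (Omar): max(31, 27, -12) = 31
s (Omar): max(39, -28, 26) = 39
d (Mika): min(-4, 39) = -4
t (Omar): max(0, -49, 49) = 49
u (Omar): max(42, -4) = 42
v (Omar): max(6, 41, 23) = 41
w (Omar): max(12, -46, 46, 23) = 46
e (Mika): min(49, 42, 41, 46) = 41
x (Omar): max(48, -36, 22, -40) = 48
y (Omar): max(-35, -13) = -13
f (Mika): min(48, -13) = -13
Mid (Omar): max(-4, 41, -13) = 41
start (Mika): min(31, 41) = 31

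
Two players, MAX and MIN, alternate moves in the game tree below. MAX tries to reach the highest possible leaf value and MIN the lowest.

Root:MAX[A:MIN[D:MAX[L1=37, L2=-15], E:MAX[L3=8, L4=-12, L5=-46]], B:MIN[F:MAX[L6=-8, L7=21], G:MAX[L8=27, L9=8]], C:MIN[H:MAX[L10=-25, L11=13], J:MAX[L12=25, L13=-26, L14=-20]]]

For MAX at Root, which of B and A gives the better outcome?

F (MAX): max(-8, 21) = 21
G (MAX): max(27, 8) = 27
B (MIN): min(21, 27) = 21
D (MAX): max(37, -15) = 37
E (MAX): max(8, -12, -46) = 8
A (MIN): min(37, 8) = 8
MAX prefers the higher value; B=21, A=8. B is better since 21 > 8.

B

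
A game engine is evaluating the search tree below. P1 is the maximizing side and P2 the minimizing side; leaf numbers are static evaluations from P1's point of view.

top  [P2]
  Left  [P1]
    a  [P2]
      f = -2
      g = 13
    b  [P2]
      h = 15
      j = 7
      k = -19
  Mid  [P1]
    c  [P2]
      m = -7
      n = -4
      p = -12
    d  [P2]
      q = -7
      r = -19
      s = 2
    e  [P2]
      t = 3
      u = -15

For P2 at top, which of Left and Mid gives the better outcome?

a (P2): min(-2, 13) = -2
b (P2): min(15, 7, -19) = -19
Left (P1): max(-2, -19) = -2
c (P2): min(-7, -4, -12) = -12
d (P2): min(-7, -19, 2) = -19
e (P2): min(3, -15) = -15
Mid (P1): max(-12, -19, -15) = -12
P2 prefers the lower value; Left=-2, Mid=-12. Mid is better since -12 < -2.

Mid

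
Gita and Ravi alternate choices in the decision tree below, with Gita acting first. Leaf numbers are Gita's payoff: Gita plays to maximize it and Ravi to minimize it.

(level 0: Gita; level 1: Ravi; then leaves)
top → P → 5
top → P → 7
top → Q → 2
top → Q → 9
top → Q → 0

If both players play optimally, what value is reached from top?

5

P (Ravi): min(5, 7) = 5
Q (Ravi): min(2, 9, 0) = 0
top (Gita): max(5, 0) = 5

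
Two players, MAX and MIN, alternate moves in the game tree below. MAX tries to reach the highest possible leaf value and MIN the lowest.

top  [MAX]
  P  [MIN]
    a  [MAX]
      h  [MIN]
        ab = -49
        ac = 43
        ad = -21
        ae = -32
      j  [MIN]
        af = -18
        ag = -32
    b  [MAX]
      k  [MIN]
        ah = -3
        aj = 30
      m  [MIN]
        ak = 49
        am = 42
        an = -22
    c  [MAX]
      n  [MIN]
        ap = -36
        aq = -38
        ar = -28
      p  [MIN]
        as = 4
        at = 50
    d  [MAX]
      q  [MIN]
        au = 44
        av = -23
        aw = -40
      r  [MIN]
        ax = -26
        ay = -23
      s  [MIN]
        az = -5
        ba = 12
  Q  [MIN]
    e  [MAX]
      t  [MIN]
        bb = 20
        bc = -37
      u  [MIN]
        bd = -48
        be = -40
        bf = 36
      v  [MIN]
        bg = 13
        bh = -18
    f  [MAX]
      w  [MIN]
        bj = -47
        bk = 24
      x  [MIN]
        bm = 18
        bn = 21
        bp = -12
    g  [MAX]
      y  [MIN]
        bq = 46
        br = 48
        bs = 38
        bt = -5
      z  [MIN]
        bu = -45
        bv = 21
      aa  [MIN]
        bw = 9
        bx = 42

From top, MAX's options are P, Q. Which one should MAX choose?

Q

h (MIN): min(-49, 43, -21, -32) = -49
j (MIN): min(-18, -32) = -32
a (MAX): max(-49, -32) = -32
k (MIN): min(-3, 30) = -3
m (MIN): min(49, 42, -22) = -22
b (MAX): max(-3, -22) = -3
n (MIN): min(-36, -38, -28) = -38
p (MIN): min(4, 50) = 4
c (MAX): max(-38, 4) = 4
q (MIN): min(44, -23, -40) = -40
r (MIN): min(-26, -23) = -26
s (MIN): min(-5, 12) = -5
d (MAX): max(-40, -26, -5) = -5
P (MIN): min(-32, -3, 4, -5) = -32
t (MIN): min(20, -37) = -37
u (MIN): min(-48, -40, 36) = -48
v (MIN): min(13, -18) = -18
e (MAX): max(-37, -48, -18) = -18
w (MIN): min(-47, 24) = -47
x (MIN): min(18, 21, -12) = -12
f (MAX): max(-47, -12) = -12
y (MIN): min(46, 48, 38, -5) = -5
z (MIN): min(-45, 21) = -45
aa (MIN): min(9, 42) = 9
g (MAX): max(-5, -45, 9) = 9
Q (MIN): min(-18, -12, 9) = -18
top (MAX): max(-32, -18) = -18
MAX at top wants the highest of {P=-32, Q=-18}, so chooses Q.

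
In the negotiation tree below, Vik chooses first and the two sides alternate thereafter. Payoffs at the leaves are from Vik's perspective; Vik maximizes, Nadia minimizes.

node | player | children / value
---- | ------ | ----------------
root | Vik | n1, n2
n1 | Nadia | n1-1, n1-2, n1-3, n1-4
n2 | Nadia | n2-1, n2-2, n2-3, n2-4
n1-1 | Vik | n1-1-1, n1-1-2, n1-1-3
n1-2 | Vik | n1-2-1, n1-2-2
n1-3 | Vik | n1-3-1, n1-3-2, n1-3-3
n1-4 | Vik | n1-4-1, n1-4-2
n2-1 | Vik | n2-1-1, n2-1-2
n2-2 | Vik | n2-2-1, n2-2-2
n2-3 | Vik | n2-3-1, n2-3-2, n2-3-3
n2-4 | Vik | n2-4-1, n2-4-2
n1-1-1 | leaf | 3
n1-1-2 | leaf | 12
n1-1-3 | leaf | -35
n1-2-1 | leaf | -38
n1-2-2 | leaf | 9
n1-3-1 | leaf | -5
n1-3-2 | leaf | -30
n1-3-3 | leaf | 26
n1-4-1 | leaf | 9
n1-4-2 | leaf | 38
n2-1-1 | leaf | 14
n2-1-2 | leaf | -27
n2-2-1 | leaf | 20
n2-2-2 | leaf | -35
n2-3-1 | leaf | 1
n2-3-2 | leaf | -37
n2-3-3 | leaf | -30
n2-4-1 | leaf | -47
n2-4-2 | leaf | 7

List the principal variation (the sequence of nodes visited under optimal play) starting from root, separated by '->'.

n1-1 (Vik): max(3, 12, -35) = 12
n1-2 (Vik): max(-38, 9) = 9
n1-3 (Vik): max(-5, -30, 26) = 26
n1-4 (Vik): max(9, 38) = 38
n1 (Nadia): min(12, 9, 26, 38) = 9
n2-1 (Vik): max(14, -27) = 14
n2-2 (Vik): max(20, -35) = 20
n2-3 (Vik): max(1, -37, -30) = 1
n2-4 (Vik): max(-47, 7) = 7
n2 (Nadia): min(14, 20, 1, 7) = 1
root (Vik): max(9, 1) = 9
At root, Vik picks n1 (highest: 9).
At n1, Nadia picks n1-2 (lowest: 9).
At n1-2, Vik picks n1-2-2 (highest: 9).
Terminal value 9.

root -> n1 -> n1-2 -> n1-2-2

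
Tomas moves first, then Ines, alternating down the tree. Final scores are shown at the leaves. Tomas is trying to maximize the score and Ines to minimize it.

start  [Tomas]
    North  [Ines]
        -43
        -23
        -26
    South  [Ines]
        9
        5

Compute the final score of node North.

-43

North (Ines): min(-43, -23, -26) = -43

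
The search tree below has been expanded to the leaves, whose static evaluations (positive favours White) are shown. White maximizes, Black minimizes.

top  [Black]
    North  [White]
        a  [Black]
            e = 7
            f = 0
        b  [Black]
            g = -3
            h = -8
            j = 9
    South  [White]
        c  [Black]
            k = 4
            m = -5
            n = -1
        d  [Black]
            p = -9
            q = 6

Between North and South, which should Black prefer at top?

a (Black): min(7, 0) = 0
b (Black): min(-3, -8, 9) = -8
North (White): max(0, -8) = 0
c (Black): min(4, -5, -1) = -5
d (Black): min(-9, 6) = -9
South (White): max(-5, -9) = -5
Black prefers the lower value; North=0, South=-5. South is better since -5 < 0.

South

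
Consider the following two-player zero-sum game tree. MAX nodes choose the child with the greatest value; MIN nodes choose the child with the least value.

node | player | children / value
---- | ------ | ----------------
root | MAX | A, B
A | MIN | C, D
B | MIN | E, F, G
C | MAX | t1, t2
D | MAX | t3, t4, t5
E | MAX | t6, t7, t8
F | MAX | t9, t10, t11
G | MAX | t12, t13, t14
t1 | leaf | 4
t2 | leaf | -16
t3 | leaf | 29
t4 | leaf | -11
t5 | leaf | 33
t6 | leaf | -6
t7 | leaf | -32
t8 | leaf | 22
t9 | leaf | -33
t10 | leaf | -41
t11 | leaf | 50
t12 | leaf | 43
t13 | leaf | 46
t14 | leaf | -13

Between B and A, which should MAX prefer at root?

B

E (MAX): max(-6, -32, 22) = 22
F (MAX): max(-33, -41, 50) = 50
G (MAX): max(43, 46, -13) = 46
B (MIN): min(22, 50, 46) = 22
C (MAX): max(4, -16) = 4
D (MAX): max(29, -11, 33) = 33
A (MIN): min(4, 33) = 4
MAX prefers the higher value; B=22, A=4. B is better since 22 > 4.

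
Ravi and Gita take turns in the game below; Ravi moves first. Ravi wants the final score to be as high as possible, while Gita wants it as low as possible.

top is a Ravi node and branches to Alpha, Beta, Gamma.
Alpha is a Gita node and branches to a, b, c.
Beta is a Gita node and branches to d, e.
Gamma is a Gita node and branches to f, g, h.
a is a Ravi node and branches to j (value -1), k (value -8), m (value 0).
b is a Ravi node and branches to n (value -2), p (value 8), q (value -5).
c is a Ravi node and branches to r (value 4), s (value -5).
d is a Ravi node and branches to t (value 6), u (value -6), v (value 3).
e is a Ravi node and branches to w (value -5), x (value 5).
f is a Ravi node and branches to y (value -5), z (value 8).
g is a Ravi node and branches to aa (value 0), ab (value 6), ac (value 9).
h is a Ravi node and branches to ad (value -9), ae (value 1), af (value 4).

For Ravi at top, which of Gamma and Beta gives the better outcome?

f (Ravi): max(-5, 8) = 8
g (Ravi): max(0, 6, 9) = 9
h (Ravi): max(-9, 1, 4) = 4
Gamma (Gita): min(8, 9, 4) = 4
d (Ravi): max(6, -6, 3) = 6
e (Ravi): max(-5, 5) = 5
Beta (Gita): min(6, 5) = 5
Ravi prefers the higher value; Gamma=4, Beta=5. Beta is better since 5 > 4.

Beta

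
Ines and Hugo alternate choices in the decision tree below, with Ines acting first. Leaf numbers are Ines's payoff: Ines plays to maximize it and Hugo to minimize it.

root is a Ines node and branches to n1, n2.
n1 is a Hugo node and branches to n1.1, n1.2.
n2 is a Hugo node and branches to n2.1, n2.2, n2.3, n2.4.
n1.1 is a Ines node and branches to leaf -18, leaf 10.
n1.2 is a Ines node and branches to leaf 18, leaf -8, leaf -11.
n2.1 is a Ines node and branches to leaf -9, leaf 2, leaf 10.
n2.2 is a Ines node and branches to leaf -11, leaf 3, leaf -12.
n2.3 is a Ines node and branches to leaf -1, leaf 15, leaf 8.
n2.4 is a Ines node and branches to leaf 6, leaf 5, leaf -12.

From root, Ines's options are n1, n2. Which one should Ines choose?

n1.1 (Ines): max(-18, 10) = 10
n1.2 (Ines): max(18, -8, -11) = 18
n1 (Hugo): min(10, 18) = 10
n2.1 (Ines): max(-9, 2, 10) = 10
n2.2 (Ines): max(-11, 3, -12) = 3
n2.3 (Ines): max(-1, 15, 8) = 15
n2.4 (Ines): max(6, 5, -12) = 6
n2 (Hugo): min(10, 3, 15, 6) = 3
root (Ines): max(10, 3) = 10
Ines at root wants the highest of {n1=10, n2=3}, so chooses n1.

n1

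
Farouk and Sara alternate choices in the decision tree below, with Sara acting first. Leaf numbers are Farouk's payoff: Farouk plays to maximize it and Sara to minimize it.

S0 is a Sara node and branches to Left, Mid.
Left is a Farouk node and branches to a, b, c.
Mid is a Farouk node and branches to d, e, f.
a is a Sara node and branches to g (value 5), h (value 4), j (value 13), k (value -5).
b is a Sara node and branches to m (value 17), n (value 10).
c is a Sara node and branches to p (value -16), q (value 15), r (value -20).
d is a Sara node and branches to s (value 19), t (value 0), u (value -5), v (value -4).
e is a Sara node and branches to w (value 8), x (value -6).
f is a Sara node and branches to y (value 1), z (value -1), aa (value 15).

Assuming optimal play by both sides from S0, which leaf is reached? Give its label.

a (Sara): min(5, 4, 13, -5) = -5
b (Sara): min(17, 10) = 10
c (Sara): min(-16, 15, -20) = -20
Left (Farouk): max(-5, 10, -20) = 10
d (Sara): min(19, 0, -5, -4) = -5
e (Sara): min(8, -6) = -6
f (Sara): min(1, -1, 15) = -1
Mid (Farouk): max(-5, -6, -1) = -1
S0 (Sara): min(10, -1) = -1
At S0, Sara picks Mid (lowest: -1).
At Mid, Farouk picks f (highest: -1).
At f, Sara picks z (lowest: -1).
Terminal value -1.

z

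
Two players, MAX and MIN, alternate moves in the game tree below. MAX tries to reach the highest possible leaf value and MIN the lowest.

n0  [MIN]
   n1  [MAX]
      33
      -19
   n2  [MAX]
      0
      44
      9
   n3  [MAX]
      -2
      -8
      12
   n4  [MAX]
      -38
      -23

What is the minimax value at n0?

n1 (MAX): max(33, -19) = 33
n2 (MAX): max(0, 44, 9) = 44
n3 (MAX): max(-2, -8, 12) = 12
n4 (MAX): max(-38, -23) = -23
n0 (MIN): min(33, 44, 12, -23) = -23

-23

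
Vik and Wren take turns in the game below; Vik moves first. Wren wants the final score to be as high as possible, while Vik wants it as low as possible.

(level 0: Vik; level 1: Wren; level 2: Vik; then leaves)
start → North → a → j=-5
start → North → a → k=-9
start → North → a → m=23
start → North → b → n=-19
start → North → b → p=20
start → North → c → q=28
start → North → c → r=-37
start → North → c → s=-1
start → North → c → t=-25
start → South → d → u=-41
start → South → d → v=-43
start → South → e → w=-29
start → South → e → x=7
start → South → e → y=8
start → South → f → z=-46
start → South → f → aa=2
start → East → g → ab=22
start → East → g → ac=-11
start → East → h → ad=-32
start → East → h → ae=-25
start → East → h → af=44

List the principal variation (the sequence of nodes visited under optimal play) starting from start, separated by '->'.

a (Vik): min(-5, -9, 23) = -9
b (Vik): min(-19, 20) = -19
c (Vik): min(28, -37, -1, -25) = -37
North (Wren): max(-9, -19, -37) = -9
d (Vik): min(-41, -43) = -43
e (Vik): min(-29, 7, 8) = -29
f (Vik): min(-46, 2) = -46
South (Wren): max(-43, -29, -46) = -29
g (Vik): min(22, -11) = -11
h (Vik): min(-32, -25, 44) = -32
East (Wren): max(-11, -32) = -11
start (Vik): min(-9, -29, -11) = -29
At start, Vik picks South (lowest: -29).
At South, Wren picks e (highest: -29).
At e, Vik picks w (lowest: -29).
Terminal value -29.

start -> South -> e -> w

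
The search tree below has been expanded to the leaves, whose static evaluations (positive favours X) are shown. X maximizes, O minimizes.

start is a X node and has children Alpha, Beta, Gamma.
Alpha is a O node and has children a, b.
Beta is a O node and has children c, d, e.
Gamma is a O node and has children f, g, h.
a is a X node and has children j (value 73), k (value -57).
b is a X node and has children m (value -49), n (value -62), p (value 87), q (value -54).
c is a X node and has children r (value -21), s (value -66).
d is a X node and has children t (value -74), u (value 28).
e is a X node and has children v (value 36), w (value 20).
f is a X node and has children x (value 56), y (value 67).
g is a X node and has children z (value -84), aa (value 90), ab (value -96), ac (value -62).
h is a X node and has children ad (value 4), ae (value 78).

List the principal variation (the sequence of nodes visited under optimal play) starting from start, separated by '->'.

a (X): max(73, -57) = 73
b (X): max(-49, -62, 87, -54) = 87
Alpha (O): min(73, 87) = 73
c (X): max(-21, -66) = -21
d (X): max(-74, 28) = 28
e (X): max(36, 20) = 36
Beta (O): min(-21, 28, 36) = -21
f (X): max(56, 67) = 67
g (X): max(-84, 90, -96, -62) = 90
h (X): max(4, 78) = 78
Gamma (O): min(67, 90, 78) = 67
start (X): max(73, -21, 67) = 73
At start, X picks Alpha (highest: 73).
At Alpha, O picks a (lowest: 73).
At a, X picks j (highest: 73).
Terminal value 73.

start -> Alpha -> a -> j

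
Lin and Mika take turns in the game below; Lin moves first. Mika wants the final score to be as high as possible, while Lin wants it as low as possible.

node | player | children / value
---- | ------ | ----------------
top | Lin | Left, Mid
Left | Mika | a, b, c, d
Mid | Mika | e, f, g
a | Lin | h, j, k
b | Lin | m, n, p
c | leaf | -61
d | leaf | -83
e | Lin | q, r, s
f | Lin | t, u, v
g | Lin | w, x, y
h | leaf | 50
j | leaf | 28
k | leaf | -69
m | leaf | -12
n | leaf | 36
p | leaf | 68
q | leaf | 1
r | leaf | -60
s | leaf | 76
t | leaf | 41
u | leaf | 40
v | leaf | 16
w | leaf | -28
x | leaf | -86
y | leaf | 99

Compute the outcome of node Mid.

16

e (Lin): min(1, -60, 76) = -60
f (Lin): min(41, 40, 16) = 16
g (Lin): min(-28, -86, 99) = -86
Mid (Mika): max(-60, 16, -86) = 16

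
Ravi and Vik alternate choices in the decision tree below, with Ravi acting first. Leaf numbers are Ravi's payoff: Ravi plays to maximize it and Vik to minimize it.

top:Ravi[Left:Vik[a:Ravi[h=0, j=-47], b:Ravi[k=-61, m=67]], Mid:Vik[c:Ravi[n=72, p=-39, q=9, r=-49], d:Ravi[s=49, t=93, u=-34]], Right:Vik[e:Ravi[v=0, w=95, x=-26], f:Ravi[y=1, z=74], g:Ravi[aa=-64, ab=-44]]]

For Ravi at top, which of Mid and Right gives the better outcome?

c (Ravi): max(72, -39, 9, -49) = 72
d (Ravi): max(49, 93, -34) = 93
Mid (Vik): min(72, 93) = 72
e (Ravi): max(0, 95, -26) = 95
f (Ravi): max(1, 74) = 74
g (Ravi): max(-64, -44) = -44
Right (Vik): min(95, 74, -44) = -44
Ravi prefers the higher value; Mid=72, Right=-44. Mid is better since 72 > -44.

Mid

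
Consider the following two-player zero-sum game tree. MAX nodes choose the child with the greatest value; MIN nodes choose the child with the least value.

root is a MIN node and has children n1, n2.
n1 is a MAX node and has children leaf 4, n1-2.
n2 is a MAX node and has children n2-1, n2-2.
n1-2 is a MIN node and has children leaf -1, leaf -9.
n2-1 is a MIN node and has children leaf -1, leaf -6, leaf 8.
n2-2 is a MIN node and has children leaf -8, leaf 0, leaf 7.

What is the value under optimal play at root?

n1-2 (MIN): min(-1, -9) = -9
n1 (MAX): max(4, -9) = 4
n2-1 (MIN): min(-1, -6, 8) = -6
n2-2 (MIN): min(-8, 0, 7) = -8
n2 (MAX): max(-6, -8) = -6
root (MIN): min(4, -6) = -6

-6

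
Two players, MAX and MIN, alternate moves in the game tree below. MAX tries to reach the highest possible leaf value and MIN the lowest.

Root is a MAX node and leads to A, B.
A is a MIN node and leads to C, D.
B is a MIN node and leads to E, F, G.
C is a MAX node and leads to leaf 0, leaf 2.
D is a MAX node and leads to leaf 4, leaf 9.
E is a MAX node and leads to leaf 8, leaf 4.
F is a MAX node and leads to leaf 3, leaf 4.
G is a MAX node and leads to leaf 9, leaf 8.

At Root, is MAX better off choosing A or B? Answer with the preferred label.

C (MAX): max(0, 2) = 2
D (MAX): max(4, 9) = 9
A (MIN): min(2, 9) = 2
E (MAX): max(8, 4) = 8
F (MAX): max(3, 4) = 4
G (MAX): max(9, 8) = 9
B (MIN): min(8, 4, 9) = 4
MAX prefers the higher value; A=2, B=4. B is better since 4 > 2.

B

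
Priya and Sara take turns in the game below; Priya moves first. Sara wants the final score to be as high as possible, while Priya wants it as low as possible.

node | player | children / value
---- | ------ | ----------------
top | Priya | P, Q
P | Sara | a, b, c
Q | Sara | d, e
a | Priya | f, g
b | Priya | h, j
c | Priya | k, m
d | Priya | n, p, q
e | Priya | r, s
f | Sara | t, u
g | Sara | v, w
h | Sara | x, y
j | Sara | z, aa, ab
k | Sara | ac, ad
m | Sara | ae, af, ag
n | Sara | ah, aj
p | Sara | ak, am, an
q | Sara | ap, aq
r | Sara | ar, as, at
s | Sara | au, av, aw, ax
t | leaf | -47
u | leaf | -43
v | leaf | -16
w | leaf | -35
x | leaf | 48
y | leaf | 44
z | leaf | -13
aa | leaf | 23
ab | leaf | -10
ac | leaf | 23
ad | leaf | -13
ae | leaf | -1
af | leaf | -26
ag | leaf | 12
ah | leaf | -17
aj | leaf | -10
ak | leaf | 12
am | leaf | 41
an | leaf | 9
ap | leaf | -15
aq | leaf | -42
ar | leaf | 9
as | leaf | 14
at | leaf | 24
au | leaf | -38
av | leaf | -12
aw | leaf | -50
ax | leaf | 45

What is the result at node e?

r (Sara): max(9, 14, 24) = 24
s (Sara): max(-38, -12, -50, 45) = 45
e (Priya): min(24, 45) = 24

24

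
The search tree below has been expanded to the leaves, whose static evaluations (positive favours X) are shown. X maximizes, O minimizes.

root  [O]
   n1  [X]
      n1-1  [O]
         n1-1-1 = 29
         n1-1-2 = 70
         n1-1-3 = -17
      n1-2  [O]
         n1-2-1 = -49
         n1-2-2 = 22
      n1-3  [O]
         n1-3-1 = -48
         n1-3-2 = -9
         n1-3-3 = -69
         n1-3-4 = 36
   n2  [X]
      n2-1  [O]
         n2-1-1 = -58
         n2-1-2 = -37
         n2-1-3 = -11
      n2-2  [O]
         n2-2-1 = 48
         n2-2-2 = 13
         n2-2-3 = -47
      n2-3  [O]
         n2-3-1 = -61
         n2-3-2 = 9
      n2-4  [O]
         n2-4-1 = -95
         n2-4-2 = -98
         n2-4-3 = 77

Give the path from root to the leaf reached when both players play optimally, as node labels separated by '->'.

n1-1 (O): min(29, 70, -17) = -17
n1-2 (O): min(-49, 22) = -49
n1-3 (O): min(-48, -9, -69, 36) = -69
n1 (X): max(-17, -49, -69) = -17
n2-1 (O): min(-58, -37, -11) = -58
n2-2 (O): min(48, 13, -47) = -47
n2-3 (O): min(-61, 9) = -61
n2-4 (O): min(-95, -98, 77) = -98
n2 (X): max(-58, -47, -61, -98) = -47
root (O): min(-17, -47) = -47
At root, O picks n2 (lowest: -47).
At n2, X picks n2-2 (highest: -47).
At n2-2, O picks n2-2-3 (lowest: -47).
Terminal value -47.

root -> n2 -> n2-2 -> n2-2-3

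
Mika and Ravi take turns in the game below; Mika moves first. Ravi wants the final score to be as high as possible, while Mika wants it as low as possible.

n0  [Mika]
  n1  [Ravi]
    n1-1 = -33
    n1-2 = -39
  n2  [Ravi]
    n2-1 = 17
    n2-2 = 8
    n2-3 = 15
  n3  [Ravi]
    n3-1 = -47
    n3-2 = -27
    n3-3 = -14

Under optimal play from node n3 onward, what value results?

n3 (Ravi): max(-47, -27, -14) = -14

-14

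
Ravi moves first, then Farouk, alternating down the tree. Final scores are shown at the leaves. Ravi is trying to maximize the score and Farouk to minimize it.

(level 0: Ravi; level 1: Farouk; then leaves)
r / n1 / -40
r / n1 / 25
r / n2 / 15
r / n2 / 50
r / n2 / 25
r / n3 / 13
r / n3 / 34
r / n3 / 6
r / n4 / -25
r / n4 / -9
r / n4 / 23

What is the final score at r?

15

n1 (Farouk): min(-40, 25) = -40
n2 (Farouk): min(15, 50, 25) = 15
n3 (Farouk): min(13, 34, 6) = 6
n4 (Farouk): min(-25, -9, 23) = -25
r (Ravi): max(-40, 15, 6, -25) = 15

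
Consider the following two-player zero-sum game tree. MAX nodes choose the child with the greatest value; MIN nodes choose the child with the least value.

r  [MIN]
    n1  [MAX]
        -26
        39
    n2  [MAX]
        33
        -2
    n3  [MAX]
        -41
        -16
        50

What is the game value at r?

33

n1 (MAX): max(-26, 39) = 39
n2 (MAX): max(33, -2) = 33
n3 (MAX): max(-41, -16, 50) = 50
r (MIN): min(39, 33, 50) = 33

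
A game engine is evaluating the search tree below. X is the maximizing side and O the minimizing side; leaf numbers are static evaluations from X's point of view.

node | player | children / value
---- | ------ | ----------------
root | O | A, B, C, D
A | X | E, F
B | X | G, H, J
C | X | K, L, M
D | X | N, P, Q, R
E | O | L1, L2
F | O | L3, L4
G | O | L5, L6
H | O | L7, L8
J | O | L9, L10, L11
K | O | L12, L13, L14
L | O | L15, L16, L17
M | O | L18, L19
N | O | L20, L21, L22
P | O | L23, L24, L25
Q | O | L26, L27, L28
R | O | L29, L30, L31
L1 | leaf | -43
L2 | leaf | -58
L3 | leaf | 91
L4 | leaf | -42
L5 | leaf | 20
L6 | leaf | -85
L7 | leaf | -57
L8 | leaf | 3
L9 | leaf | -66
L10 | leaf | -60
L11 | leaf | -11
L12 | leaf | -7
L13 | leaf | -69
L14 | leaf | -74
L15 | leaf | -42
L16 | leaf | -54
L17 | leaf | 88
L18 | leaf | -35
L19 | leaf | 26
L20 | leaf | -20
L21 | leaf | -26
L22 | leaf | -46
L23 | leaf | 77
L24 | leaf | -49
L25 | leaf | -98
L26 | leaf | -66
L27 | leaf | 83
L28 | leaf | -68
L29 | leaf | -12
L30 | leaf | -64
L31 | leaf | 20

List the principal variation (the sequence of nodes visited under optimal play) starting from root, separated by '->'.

root -> B -> H -> L7

E (O): min(-43, -58) = -58
F (O): min(91, -42) = -42
A (X): max(-58, -42) = -42
G (O): min(20, -85) = -85
H (O): min(-57, 3) = -57
J (O): min(-66, -60, -11) = -66
B (X): max(-85, -57, -66) = -57
K (O): min(-7, -69, -74) = -74
L (O): min(-42, -54, 88) = -54
M (O): min(-35, 26) = -35
C (X): max(-74, -54, -35) = -35
N (O): min(-20, -26, -46) = -46
P (O): min(77, -49, -98) = -98
Q (O): min(-66, 83, -68) = -68
R (O): min(-12, -64, 20) = -64
D (X): max(-46, -98, -68, -64) = -46
root (O): min(-42, -57, -35, -46) = -57
At root, O picks B (lowest: -57).
At B, X picks H (highest: -57).
At H, O picks L7 (lowest: -57).
Terminal value -57.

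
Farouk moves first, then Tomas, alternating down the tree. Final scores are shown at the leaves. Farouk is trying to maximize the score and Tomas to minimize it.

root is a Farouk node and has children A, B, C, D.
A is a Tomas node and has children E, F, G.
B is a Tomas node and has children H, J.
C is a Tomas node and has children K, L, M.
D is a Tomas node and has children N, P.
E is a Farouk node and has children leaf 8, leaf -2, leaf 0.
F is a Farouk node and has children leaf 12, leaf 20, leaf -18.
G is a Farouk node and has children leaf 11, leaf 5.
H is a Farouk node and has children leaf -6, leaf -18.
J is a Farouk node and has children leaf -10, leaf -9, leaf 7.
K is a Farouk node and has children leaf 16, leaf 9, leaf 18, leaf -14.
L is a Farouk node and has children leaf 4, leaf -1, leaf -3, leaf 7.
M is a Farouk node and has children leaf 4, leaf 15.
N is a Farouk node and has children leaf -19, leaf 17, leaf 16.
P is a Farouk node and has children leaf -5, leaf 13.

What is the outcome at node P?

P (Farouk): max(-5, 13) = 13

13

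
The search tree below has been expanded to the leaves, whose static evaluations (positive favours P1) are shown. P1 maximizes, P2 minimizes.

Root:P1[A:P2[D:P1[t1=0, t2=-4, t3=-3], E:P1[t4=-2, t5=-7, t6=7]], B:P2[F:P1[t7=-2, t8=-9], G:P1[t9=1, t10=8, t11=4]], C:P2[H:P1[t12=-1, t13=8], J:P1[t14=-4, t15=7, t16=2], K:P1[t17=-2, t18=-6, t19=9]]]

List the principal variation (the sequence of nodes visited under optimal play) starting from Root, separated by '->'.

Root -> C -> J -> t15

D (P1): max(0, -4, -3) = 0
E (P1): max(-2, -7, 7) = 7
A (P2): min(0, 7) = 0
F (P1): max(-2, -9) = -2
G (P1): max(1, 8, 4) = 8
B (P2): min(-2, 8) = -2
H (P1): max(-1, 8) = 8
J (P1): max(-4, 7, 2) = 7
K (P1): max(-2, -6, 9) = 9
C (P2): min(8, 7, 9) = 7
Root (P1): max(0, -2, 7) = 7
At Root, P1 picks C (highest: 7).
At C, P2 picks J (lowest: 7).
At J, P1 picks t15 (highest: 7).
Terminal value 7.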